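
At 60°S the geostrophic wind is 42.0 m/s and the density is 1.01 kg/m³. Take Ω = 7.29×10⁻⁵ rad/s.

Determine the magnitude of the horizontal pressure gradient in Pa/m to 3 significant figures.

Coriolis parameter at 60°S:
f = 2Ω sin φ = 2 × 7.29×10⁻⁵ × sin 60° = 1.26×10⁻⁴ s⁻¹
Geostrophic balance rearranged: |∂P/∂n| = f ρ V_g
|∂P/∂n| = 1.26×10⁻⁴ × 1.01 × 42.0 = 5.36×10⁻³ Pa/m

5.36×10⁻³ Pa/m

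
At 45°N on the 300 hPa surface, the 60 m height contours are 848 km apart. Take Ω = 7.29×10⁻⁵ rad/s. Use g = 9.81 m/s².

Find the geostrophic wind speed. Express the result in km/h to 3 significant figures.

Coriolis parameter at 45°N:
f = 2Ω sin φ = 2 × 7.29×10⁻⁵ × sin 45° = 1.03×10⁻⁴ s⁻¹
Height gradient: |∂Z/∂n| = 60 m / 848000 m = 7.08×10⁻⁵
On a pressure surface, geostrophic balance gives V_g = (g/f)|∂Z/∂n|:
V_g = 9.81 × 7.08×10⁻⁵ / 1.03×10⁻⁴ = 6.73 m/s
Converting: 6.73 m/s × 3.6 = 24.2 km/h

24.2 km/h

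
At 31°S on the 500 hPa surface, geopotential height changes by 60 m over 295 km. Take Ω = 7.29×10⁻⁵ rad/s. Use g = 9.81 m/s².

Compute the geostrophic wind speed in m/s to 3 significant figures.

Coriolis parameter at 31°S:
f = 2Ω sin φ = 2 × 7.29×10⁻⁵ × sin 31° = 7.51×10⁻⁵ s⁻¹
Height gradient: |∂Z/∂n| = 60 m / 295000 m = 2.03×10⁻⁴
On a pressure surface, geostrophic balance gives V_g = (g/f)|∂Z/∂n|:
V_g = 9.81 × 2.03×10⁻⁴ / 7.51×10⁻⁵ = 26.6 m/s

26.6 m/s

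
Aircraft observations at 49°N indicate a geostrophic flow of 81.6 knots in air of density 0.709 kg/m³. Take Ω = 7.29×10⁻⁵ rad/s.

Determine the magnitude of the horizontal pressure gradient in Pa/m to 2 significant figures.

Coriolis parameter at 49°N:
f = 2Ω sin φ = 2 × 7.29×10⁻⁵ × sin 49° = 1.10×10⁻⁴ s⁻¹
Wind speed in SI: 81.6 knots = 42.0 m/s
Geostrophic balance rearranged: |∂P/∂n| = f ρ V_g
|∂P/∂n| = 1.10×10⁻⁴ × 0.709 × 42.0 = 3.28×10⁻³ Pa/m

3.3×10⁻³ Pa/m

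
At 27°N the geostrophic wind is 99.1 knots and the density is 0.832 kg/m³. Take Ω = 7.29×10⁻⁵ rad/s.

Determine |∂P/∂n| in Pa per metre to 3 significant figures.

2.81×10⁻³ Pa/m

Coriolis parameter at 27°N:
f = 2Ω sin φ = 2 × 7.29×10⁻⁵ × sin 27° = 6.62×10⁻⁵ s⁻¹
Wind speed in SI: 99.1 knots = 51.0 m/s
Geostrophic balance rearranged: |∂P/∂n| = f ρ V_g
|∂P/∂n| = 6.62×10⁻⁵ × 0.832 × 51.0 = 2.81×10⁻³ Pa/m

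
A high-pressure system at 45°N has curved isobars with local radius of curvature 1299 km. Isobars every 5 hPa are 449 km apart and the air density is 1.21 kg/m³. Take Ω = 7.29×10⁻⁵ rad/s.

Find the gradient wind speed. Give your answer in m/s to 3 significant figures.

9.62 m/s

Coriolis parameter at 45°N:
f = 2Ω sin φ = 2 × 7.29×10⁻⁵ × sin 45° = 1.03×10⁻⁴ s⁻¹
Pressure gradient: |∂P/∂n| = 500 Pa / 449000 m = 1.11×10⁻³ Pa/m
Geostrophic speed: V_g = |∂P/∂n|/(fρ) = 1.11×10⁻³/(1.03×10⁻⁴ × 1.21) = 8.93 m/s
Around a high, pressure-gradient force acts outward with centrifugal, so Coriolis balances both:
fV = (1/ρ)|∂P/∂n| + V²/R  →  V² − fR·V + fR·V_g = 0
With fR = 1.03×10⁻⁴ × 1299×10³ m = 134 m/s:
V = [fR − √((fR)² − 4 fR V_g)]/2 = [134 − √(134² − 4×134×8.93)]/2 = 9.62 m/s
Supergeostrophic (V > V_g = 8.93 m/s), as expected around a high.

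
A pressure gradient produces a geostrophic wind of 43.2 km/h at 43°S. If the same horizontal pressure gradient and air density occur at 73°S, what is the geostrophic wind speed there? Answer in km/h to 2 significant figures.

31 km/h

With the same pressure gradient and density, V_g ∝ 1/f ∝ 1/sin φ.
V₂ = V₁ · sin φ₁ / sin φ₂ = 43.2 × sin 43° / sin 73°
V₂ = 43.2 × 0.6820/0.9563 = 31 km/h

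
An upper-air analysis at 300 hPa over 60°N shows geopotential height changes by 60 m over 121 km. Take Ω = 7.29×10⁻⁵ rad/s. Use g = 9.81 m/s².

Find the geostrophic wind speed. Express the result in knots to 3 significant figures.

74.9 knots

Coriolis parameter at 60°N:
f = 2Ω sin φ = 2 × 7.29×10⁻⁵ × sin 60° = 1.26×10⁻⁴ s⁻¹
Height gradient: |∂Z/∂n| = 60 m / 121000 m = 4.96×10⁻⁴
On a pressure surface, geostrophic balance gives V_g = (g/f)|∂Z/∂n|:
V_g = 9.81 × 4.96×10⁻⁴ / 1.26×10⁻⁴ = 38.5 m/s
Converting: 38.5 m/s × 1.944 = 74.9 knots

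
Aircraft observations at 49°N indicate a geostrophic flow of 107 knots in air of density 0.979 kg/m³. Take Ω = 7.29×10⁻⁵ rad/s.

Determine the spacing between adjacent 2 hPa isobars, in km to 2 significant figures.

Coriolis parameter at 49°N:
f = 2Ω sin φ = 2 × 7.29×10⁻⁵ × sin 49° = 1.10×10⁻⁴ s⁻¹
Wind speed in SI: 107 knots = 55.0 m/s
Geostrophic balance rearranged: |∂P/∂n| = f ρ V_g
|∂P/∂n| = 1.10×10⁻⁴ × 0.979 × 55.0 = 5.93×10⁻³ Pa/m
Isobar spacing: Δn = ΔP/|∂P/∂n| = 200 Pa / 5.93×10⁻³ Pa/m = 33728 m ≈ 34 km

34 km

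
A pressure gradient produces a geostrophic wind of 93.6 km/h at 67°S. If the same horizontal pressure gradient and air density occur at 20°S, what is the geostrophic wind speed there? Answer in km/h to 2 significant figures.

With the same pressure gradient and density, V_g ∝ 1/f ∝ 1/sin φ.
V₂ = V₁ · sin φ₁ / sin φ₂ = 93.6 × sin 67° / sin 20°
V₂ = 93.6 × 0.9205/0.3420 = 250 km/h

250 km/h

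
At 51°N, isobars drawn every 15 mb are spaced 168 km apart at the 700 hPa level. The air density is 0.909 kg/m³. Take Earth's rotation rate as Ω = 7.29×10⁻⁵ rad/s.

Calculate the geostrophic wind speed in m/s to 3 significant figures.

Coriolis parameter at 51°N:
f = 2Ω sin φ = 2 × 7.29×10⁻⁵ × sin 51° = 1.13×10⁻⁴ s⁻¹
Pressure gradient: |∂P/∂n| = 1500 Pa / 168000 m = 8.93×10⁻³ Pa/m
Geostrophic balance (pressure-gradient force = Coriolis force):
V_g = (1/(fρ)) |∂P/∂n| = 8.93×10⁻³ / (1.13×10⁻⁴ × 0.909) = 86.7 m/s

86.7 m/s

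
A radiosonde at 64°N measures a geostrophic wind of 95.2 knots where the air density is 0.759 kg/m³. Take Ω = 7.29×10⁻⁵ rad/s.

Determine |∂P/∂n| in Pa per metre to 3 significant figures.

Coriolis parameter at 64°N:
f = 2Ω sin φ = 2 × 7.29×10⁻⁵ × sin 64° = 1.31×10⁻⁴ s⁻¹
Wind speed in SI: 95.2 knots = 49.0 m/s
Geostrophic balance rearranged: |∂P/∂n| = f ρ V_g
|∂P/∂n| = 1.31×10⁻⁴ × 0.759 × 49.0 = 4.87×10⁻³ Pa/m

4.87×10⁻³ Pa/m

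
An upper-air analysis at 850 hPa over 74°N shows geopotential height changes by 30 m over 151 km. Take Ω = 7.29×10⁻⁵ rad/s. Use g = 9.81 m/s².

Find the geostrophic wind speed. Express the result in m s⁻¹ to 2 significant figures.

14 m s⁻¹

Coriolis parameter at 74°N:
f = 2Ω sin φ = 2 × 7.29×10⁻⁵ × sin 74° = 1.40×10⁻⁴ s⁻¹
Height gradient: |∂Z/∂n| = 30 m / 151000 m = 1.99×10⁻⁴
On a pressure surface, geostrophic balance gives V_g = (g/f)|∂Z/∂n|:
V_g = 9.81 × 1.99×10⁻⁴ / 1.40×10⁻⁴ = 13.9 m/s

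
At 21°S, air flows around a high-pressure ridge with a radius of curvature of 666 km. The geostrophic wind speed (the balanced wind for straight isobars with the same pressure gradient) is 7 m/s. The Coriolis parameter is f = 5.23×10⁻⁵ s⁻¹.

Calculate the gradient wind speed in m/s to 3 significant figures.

Around a high, pressure-gradient force acts outward with centrifugal, so Coriolis balances both:
fV = (1/ρ)|∂P/∂n| + V²/R  →  V² − fR·V + fR·V_g = 0
With fR = 5.23×10⁻⁵ × 666×10³ m = 34.8 m/s:
V = [fR − √((fR)² − 4 fR V_g)]/2 = [34.8 − √(34.8² − 4×34.8×7)]/2 = 9.7 m/s
Supergeostrophic (V > V_g = 7 m/s), as expected around a high.

9.70 m/s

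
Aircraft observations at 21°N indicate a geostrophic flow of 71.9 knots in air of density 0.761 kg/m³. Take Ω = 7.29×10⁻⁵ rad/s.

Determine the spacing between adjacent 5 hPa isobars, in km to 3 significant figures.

Coriolis parameter at 21°N:
f = 2Ω sin φ = 2 × 7.29×10⁻⁵ × sin 21° = 5.23×10⁻⁵ s⁻¹
Wind speed in SI: 71.9 knots = 37.0 m/s
Geostrophic balance rearranged: |∂P/∂n| = f ρ V_g
|∂P/∂n| = 5.23×10⁻⁵ × 0.761 × 37.0 = 1.47×10⁻³ Pa/m
Isobar spacing: Δn = ΔP/|∂P/∂n| = 500 Pa / 1.47×10⁻³ Pa/m = 339963 m ≈ 340 km

340 km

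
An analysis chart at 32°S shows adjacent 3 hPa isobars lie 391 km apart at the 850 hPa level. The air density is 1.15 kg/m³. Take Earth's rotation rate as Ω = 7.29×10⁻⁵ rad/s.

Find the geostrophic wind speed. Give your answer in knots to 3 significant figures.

16.8 knots

Coriolis parameter at 32°S:
f = 2Ω sin φ = 2 × 7.29×10⁻⁵ × sin 32° = 7.73×10⁻⁵ s⁻¹
Pressure gradient: |∂P/∂n| = 300 Pa / 391000 m = 7.67×10⁻⁴ Pa/m
Geostrophic balance (pressure-gradient force = Coriolis force):
V_g = (1/(fρ)) |∂P/∂n| = 7.67×10⁻⁴ / (7.73×10⁻⁵ × 1.15) = 8.64 m/s
Converting: 8.64 m/s × 1.944 = 16.8 knots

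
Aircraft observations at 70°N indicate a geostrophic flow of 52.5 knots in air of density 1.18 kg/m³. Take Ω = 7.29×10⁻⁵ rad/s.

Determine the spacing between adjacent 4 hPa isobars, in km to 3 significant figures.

91.6 km

Coriolis parameter at 70°N:
f = 2Ω sin φ = 2 × 7.29×10⁻⁵ × sin 70° = 1.37×10⁻⁴ s⁻¹
Wind speed in SI: 52.5 knots = 27.0 m/s
Geostrophic balance rearranged: |∂P/∂n| = f ρ V_g
|∂P/∂n| = 1.37×10⁻⁴ × 1.18 × 27.0 = 4.37×10⁻³ Pa/m
Isobar spacing: Δn = ΔP/|∂P/∂n| = 400 Pa / 4.37×10⁻³ Pa/m = 91609 m ≈ 91.6 km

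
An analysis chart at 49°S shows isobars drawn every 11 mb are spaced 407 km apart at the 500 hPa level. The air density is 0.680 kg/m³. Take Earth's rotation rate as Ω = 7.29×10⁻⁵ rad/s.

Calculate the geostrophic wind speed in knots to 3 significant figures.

70.2 knots

Coriolis parameter at 49°S:
f = 2Ω sin φ = 2 × 7.29×10⁻⁵ × sin 49° = 1.10×10⁻⁴ s⁻¹
Pressure gradient: |∂P/∂n| = 1100 Pa / 407000 m = 2.70×10⁻³ Pa/m
Geostrophic balance (pressure-gradient force = Coriolis force):
V_g = (1/(fρ)) |∂P/∂n| = 2.70×10⁻³ / (1.10×10⁻⁴ × 0.680) = 36.1 m/s
Converting: 36.1 m/s × 1.944 = 70.2 knots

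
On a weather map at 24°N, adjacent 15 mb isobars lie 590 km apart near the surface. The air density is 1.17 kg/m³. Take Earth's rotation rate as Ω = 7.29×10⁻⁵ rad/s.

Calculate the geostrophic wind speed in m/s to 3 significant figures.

Coriolis parameter at 24°N:
f = 2Ω sin φ = 2 × 7.29×10⁻⁵ × sin 24° = 5.93×10⁻⁵ s⁻¹
Pressure gradient: |∂P/∂n| = 1500 Pa / 590000 m = 2.54×10⁻³ Pa/m
Geostrophic balance (pressure-gradient force = Coriolis force):
V_g = (1/(fρ)) |∂P/∂n| = 2.54×10⁻³ / (5.93×10⁻⁵ × 1.17) = 36.6 m/s

36.6 m/s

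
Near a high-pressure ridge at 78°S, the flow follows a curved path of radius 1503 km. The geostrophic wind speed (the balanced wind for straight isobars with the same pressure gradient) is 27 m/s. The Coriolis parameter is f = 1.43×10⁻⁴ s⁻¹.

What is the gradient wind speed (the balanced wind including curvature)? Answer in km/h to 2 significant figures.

110 km/h

Around a high, pressure-gradient force acts outward with centrifugal, so Coriolis balances both:
fV = (1/ρ)|∂P/∂n| + V²/R  →  V² − fR·V + fR·V_g = 0
With fR = 1.43×10⁻⁴ × 1503×10³ m = 215 m/s:
V = [fR − √((fR)² − 4 fR V_g)]/2 = [215 − √(215² − 4×215×27)]/2 = 31.7 m/s
Supergeostrophic (V > V_g = 27 m/s), as expected around a high.
Converting: 31.7 m/s × 3.6 = 110 km/h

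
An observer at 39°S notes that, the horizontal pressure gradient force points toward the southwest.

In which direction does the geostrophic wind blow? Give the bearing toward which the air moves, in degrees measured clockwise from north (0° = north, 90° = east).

The pressure-gradient force points toward the southwest (bearing 225°).
Geostrophic balance: in the Southern Hemisphere the Coriolis force deflects motion to the left, so the geostrophic wind blows 90° to the left of the pressure-gradient force (low pressure on the right).
Rotating 225° by 90° counterclockwise gives 135° — the wind blows toward the southeast.

135°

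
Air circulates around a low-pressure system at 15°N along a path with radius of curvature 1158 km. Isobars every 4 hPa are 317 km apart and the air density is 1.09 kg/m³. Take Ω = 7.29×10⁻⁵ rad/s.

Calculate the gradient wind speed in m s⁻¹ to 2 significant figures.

21 m s⁻¹

Coriolis parameter at 15°N:
f = 2Ω sin φ = 2 × 7.29×10⁻⁵ × sin 15° = 3.77×10⁻⁵ s⁻¹
Pressure gradient: |∂P/∂n| = 400 Pa / 317000 m = 1.26×10⁻³ Pa/m
Geostrophic speed: V_g = |∂P/∂n|/(fρ) = 1.26×10⁻³/(3.77×10⁻⁵ × 1.09) = 30.7 m/s
Around a low, centrifugal force acts outward with Coriolis, so pressure-gradient force balances both:
(1/ρ)|∂P/∂n| = fV + V²/R  →  V² + fR·V − fR·V_g = 0
With fR = 3.77×10⁻⁵ × 1158×10³ m = 43.7 m/s:
V = [−fR + √((fR)² + 4 fR V_g)]/2 = [−43.7 + √(43.7² + 4×43.7×30.7)]/2 = 20.8 m/s
Subgeostrophic (V < V_g = 30.7 m/s), as expected around a low.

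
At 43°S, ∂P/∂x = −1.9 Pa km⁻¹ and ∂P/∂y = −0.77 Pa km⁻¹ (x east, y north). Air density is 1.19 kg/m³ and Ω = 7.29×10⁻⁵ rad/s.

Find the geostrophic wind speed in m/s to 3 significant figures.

Coriolis parameter at 43°S:
f = 2Ω sin φ = 2 × 7.29×10⁻⁵ × sin 43° = 9.94×10⁻⁵ s⁻¹
In the Southern Hemisphere f is negative: f = −9.94×10⁻⁵ s⁻¹.
Component geostrophic relations (x east, y north):
u_g = −(1/(fρ)) ∂P/∂y,  v_g = (1/(fρ)) ∂P/∂x
u_g = −(−0.77×10⁻³)/(−9.94×10⁻⁵ × 1.19) = −6.51 m/s;  v_g = (−1.9×10⁻³)/(−9.94×10⁻⁵ × 1.19) = 16.1 m/s
|V_g| = √(u_g² + v_g²) = 17.3 m/s

17.3 m/s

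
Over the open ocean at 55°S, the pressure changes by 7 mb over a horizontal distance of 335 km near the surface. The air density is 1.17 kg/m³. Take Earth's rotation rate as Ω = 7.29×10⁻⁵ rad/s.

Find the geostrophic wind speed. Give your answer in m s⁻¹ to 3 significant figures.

Coriolis parameter at 55°S:
f = 2Ω sin φ = 2 × 7.29×10⁻⁵ × sin 55° = 1.19×10⁻⁴ s⁻¹
Pressure gradient: |∂P/∂n| = 700 Pa / 335000 m = 2.09×10⁻³ Pa/m
Geostrophic balance (pressure-gradient force = Coriolis force):
V_g = (1/(fρ)) |∂P/∂n| = 2.09×10⁻³ / (1.19×10⁻⁴ × 1.17) = 15.0 m/s

15.0 m s⁻¹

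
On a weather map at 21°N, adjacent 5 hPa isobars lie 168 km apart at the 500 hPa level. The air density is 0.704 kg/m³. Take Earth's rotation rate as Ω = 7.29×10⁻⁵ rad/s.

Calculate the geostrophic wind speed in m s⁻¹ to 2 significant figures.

Coriolis parameter at 21°N:
f = 2Ω sin φ = 2 × 7.29×10⁻⁵ × sin 21° = 5.23×10⁻⁵ s⁻¹
Pressure gradient: |∂P/∂n| = 500 Pa / 168000 m = 2.98×10⁻³ Pa/m
Geostrophic balance (pressure-gradient force = Coriolis force):
V_g = (1/(fρ)) |∂P/∂n| = 2.98×10⁻³ / (5.23×10⁻⁵ × 0.704) = 80.9 m/s

81 m s⁻¹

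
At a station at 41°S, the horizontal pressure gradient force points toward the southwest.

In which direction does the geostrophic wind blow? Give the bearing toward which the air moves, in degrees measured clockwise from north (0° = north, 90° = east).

135°

The pressure-gradient force points toward the southwest (bearing 225°).
Geostrophic balance: in the Southern Hemisphere the Coriolis force deflects motion to the left, so the geostrophic wind blows 90° to the left of the pressure-gradient force (low pressure on the right).
Rotating 225° by 90° counterclockwise gives 135° — the wind blows toward the southeast.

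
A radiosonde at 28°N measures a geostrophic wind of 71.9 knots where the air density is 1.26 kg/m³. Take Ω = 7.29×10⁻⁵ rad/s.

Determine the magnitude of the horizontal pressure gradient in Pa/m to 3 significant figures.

3.19×10⁻³ Pa/m

Coriolis parameter at 28°N:
f = 2Ω sin φ = 2 × 7.29×10⁻⁵ × sin 28° = 6.84×10⁻⁵ s⁻¹
Wind speed in SI: 71.9 knots = 37.0 m/s
Geostrophic balance rearranged: |∂P/∂n| = f ρ V_g
|∂P/∂n| = 6.84×10⁻⁵ × 1.26 × 37.0 = 3.19×10⁻³ Pa/m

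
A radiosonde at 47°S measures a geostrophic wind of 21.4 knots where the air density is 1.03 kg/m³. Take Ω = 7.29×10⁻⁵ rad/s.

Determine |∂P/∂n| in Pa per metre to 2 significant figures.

Coriolis parameter at 47°S:
f = 2Ω sin φ = 2 × 7.29×10⁻⁵ × sin 47° = 1.07×10⁻⁴ s⁻¹
Wind speed in SI: 21.4 knots = 11.0 m/s
Geostrophic balance rearranged: |∂P/∂n| = f ρ V_g
|∂P/∂n| = 1.07×10⁻⁴ × 1.03 × 11.0 = 1.21×10⁻³ Pa/m

1.2×10⁻³ Pa/m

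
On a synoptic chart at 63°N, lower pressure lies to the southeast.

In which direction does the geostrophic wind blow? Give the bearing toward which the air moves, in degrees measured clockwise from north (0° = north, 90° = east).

225°

The pressure-gradient force points toward the southeast (bearing 135°).
Geostrophic balance: in the Northern Hemisphere the Coriolis force deflects motion to the right, so the geostrophic wind blows 90° to the right of the pressure-gradient force (low pressure on the left).
Rotating 135° by 90° clockwise gives 225° — the wind blows toward the southwest.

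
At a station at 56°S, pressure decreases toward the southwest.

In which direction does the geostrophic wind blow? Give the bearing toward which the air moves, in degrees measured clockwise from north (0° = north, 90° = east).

The pressure-gradient force points toward the southwest (bearing 225°).
Geostrophic balance: in the Southern Hemisphere the Coriolis force deflects motion to the left, so the geostrophic wind blows 90° to the left of the pressure-gradient force (low pressure on the right).
Rotating 225° by 90° counterclockwise gives 135° — the wind blows toward the southeast.

135°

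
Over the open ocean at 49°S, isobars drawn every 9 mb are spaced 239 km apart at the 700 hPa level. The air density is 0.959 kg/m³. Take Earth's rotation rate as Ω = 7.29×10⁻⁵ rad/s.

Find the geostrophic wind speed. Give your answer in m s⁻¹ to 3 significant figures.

35.7 m s⁻¹

Coriolis parameter at 49°S:
f = 2Ω sin φ = 2 × 7.29×10⁻⁵ × sin 49° = 1.10×10⁻⁴ s⁻¹
Pressure gradient: |∂P/∂n| = 900 Pa / 239000 m = 3.77×10⁻³ Pa/m
Geostrophic balance (pressure-gradient force = Coriolis force):
V_g = (1/(fρ)) |∂P/∂n| = 3.77×10⁻³ / (1.10×10⁻⁴ × 0.959) = 35.7 m/s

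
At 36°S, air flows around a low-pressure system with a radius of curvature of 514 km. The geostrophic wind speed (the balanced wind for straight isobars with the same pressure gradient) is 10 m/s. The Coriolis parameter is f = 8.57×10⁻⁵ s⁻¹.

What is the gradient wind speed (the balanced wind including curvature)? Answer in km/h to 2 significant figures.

30 km/h

Around a low, centrifugal force acts outward with Coriolis, so pressure-gradient force balances both:
(1/ρ)|∂P/∂n| = fV + V²/R  →  V² + fR·V − fR·V_g = 0
With fR = 8.57×10⁻⁵ × 514×10³ m = 44.0 m/s:
V = [−fR + √((fR)² + 4 fR V_g)]/2 = [−44.0 + √(44.0² + 4×44.0×10)]/2 = 8.4 m/s
Subgeostrophic (V < V_g = 10 m/s), as expected around a low.
Converting: 8.4 m/s × 3.6 = 30 km/h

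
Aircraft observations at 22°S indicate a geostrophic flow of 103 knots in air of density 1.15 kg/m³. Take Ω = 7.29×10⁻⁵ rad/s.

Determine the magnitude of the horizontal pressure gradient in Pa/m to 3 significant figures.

Coriolis parameter at 22°S:
f = 2Ω sin φ = 2 × 7.29×10⁻⁵ × sin 22° = 5.46×10⁻⁵ s⁻¹
Wind speed in SI: 103 knots = 53.0 m/s
Geostrophic balance rearranged: |∂P/∂n| = f ρ V_g
|∂P/∂n| = 5.46×10⁻⁵ × 1.15 × 53.0 = 3.33×10⁻³ Pa/m

3.33×10⁻³ Pa/m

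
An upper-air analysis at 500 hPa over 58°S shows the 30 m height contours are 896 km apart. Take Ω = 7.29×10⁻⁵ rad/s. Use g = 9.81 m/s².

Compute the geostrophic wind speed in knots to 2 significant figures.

Coriolis parameter at 58°S:
f = 2Ω sin φ = 2 × 7.29×10⁻⁵ × sin 58° = 1.24×10⁻⁴ s⁻¹
Height gradient: |∂Z/∂n| = 30 m / 896000 m = 3.35×10⁻⁵
On a pressure surface, geostrophic balance gives V_g = (g/f)|∂Z/∂n|:
V_g = 9.81 × 3.35×10⁻⁵ / 1.24×10⁻⁴ = 2.66 m/s
Converting: 2.66 m/s × 1.944 = 5.2 knots

5.2 knots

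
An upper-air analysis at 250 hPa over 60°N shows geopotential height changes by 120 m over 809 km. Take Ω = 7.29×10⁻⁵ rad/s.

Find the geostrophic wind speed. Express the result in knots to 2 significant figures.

22 knots

Coriolis parameter at 60°N:
f = 2Ω sin φ = 2 × 7.29×10⁻⁵ × sin 60° = 1.26×10⁻⁴ s⁻¹
Height gradient: |∂Z/∂n| = 120 m / 809000 m = 1.48×10⁻⁴
On a pressure surface, geostrophic balance gives V_g = (g/f)|∂Z/∂n|:
V_g = 9.81 × 1.48×10⁻⁴ / 1.26×10⁻⁴ = 11.5 m/s
Converting: 11.5 m/s × 1.944 = 22 knots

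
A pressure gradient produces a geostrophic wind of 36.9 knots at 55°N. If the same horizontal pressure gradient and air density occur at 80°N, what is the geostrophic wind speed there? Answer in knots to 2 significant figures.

With the same pressure gradient and density, V_g ∝ 1/f ∝ 1/sin φ.
V₂ = V₁ · sin φ₁ / sin φ₂ = 36.9 × sin 55° / sin 80°
V₂ = 36.9 × 0.8192/0.9848 = 31 knots

31 knots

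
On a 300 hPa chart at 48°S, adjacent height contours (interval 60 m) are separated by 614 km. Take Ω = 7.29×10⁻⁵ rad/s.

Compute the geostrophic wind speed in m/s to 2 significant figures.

8.8 m/s

Coriolis parameter at 48°S:
f = 2Ω sin φ = 2 × 7.29×10⁻⁵ × sin 48° = 1.08×10⁻⁴ s⁻¹
Height gradient: |∂Z/∂n| = 60 m / 614000 m = 9.77×10⁻⁵
On a pressure surface, geostrophic balance gives V_g = (g/f)|∂Z/∂n|:
V_g = 9.81 × 9.77×10⁻⁵ / 1.08×10⁻⁴ = 8.85 m/s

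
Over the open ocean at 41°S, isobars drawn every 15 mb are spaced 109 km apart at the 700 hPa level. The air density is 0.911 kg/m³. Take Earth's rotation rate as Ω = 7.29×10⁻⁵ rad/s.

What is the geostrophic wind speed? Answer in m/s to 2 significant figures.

Coriolis parameter at 41°S:
f = 2Ω sin φ = 2 × 7.29×10⁻⁵ × sin 41° = 9.57×10⁻⁵ s⁻¹
Pressure gradient: |∂P/∂n| = 1500 Pa / 109000 m = 1.38×10⁻² Pa/m
Geostrophic balance (pressure-gradient force = Coriolis force):
V_g = (1/(fρ)) |∂P/∂n| = 1.38×10⁻² / (9.57×10⁻⁵ × 0.911) = 158 m/s

160 m/s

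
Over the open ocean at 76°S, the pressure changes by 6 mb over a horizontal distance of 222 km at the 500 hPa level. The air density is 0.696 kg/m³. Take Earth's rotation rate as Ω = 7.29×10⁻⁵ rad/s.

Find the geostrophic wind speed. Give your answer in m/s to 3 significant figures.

Coriolis parameter at 76°S:
f = 2Ω sin φ = 2 × 7.29×10⁻⁵ × sin 76° = 1.41×10⁻⁴ s⁻¹
Pressure gradient: |∂P/∂n| = 600 Pa / 222000 m = 2.70×10⁻³ Pa/m
Geostrophic balance (pressure-gradient force = Coriolis force):
V_g = (1/(fρ)) |∂P/∂n| = 2.70×10⁻³ / (1.41×10⁻⁴ × 0.696) = 27.4 m/s

27.4 m/s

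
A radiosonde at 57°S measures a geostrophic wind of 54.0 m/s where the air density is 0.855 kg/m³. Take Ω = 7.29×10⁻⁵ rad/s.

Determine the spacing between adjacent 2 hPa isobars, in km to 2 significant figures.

35 km

Coriolis parameter at 57°S:
f = 2Ω sin φ = 2 × 7.29×10⁻⁵ × sin 57° = 1.22×10⁻⁴ s⁻¹
Geostrophic balance rearranged: |∂P/∂n| = f ρ V_g
|∂P/∂n| = 1.22×10⁻⁴ × 0.855 × 54.0 = 5.65×10⁻³ Pa/m
Isobar spacing: Δn = ΔP/|∂P/∂n| = 200 Pa / 5.65×10⁻³ Pa/m = 35426 m ≈ 35 km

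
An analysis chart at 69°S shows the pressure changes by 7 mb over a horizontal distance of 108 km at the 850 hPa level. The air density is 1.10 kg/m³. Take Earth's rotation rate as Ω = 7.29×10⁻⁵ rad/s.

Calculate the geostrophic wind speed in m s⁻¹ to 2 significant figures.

43 m s⁻¹

Coriolis parameter at 69°S:
f = 2Ω sin φ = 2 × 7.29×10⁻⁵ × sin 69° = 1.36×10⁻⁴ s⁻¹
Pressure gradient: |∂P/∂n| = 700 Pa / 108000 m = 6.48×10⁻³ Pa/m
Geostrophic balance (pressure-gradient force = Coriolis force):
V_g = (1/(fρ)) |∂P/∂n| = 6.48×10⁻³ / (1.36×10⁻⁴ × 1.10) = 43.3 m/s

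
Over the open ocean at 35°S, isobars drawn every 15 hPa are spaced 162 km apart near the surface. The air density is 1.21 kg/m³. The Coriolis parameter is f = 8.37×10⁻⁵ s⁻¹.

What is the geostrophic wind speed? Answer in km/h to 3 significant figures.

Pressure gradient: |∂P/∂n| = 1500 Pa / 162000 m = 9.26×10⁻³ Pa/m
Geostrophic balance (pressure-gradient force = Coriolis force):
V_g = (1/(fρ)) |∂P/∂n| = 9.26×10⁻³ / (8.37×10⁻⁵ × 1.21) = 91.4 m/s
Converting: 91.4 m/s × 3.6 = 329 km/h

329 km/h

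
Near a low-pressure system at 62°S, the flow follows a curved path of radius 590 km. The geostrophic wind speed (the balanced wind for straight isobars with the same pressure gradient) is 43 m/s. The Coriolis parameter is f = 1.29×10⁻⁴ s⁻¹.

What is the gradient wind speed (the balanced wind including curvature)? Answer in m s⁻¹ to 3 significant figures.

Around a low, centrifugal force acts outward with Coriolis, so pressure-gradient force balances both:
(1/ρ)|∂P/∂n| = fV + V²/R  →  V² + fR·V − fR·V_g = 0
With fR = 1.29×10⁻⁴ × 590×10³ m = 76.1 m/s:
V = [−fR + √((fR)² + 4 fR V_g)]/2 = [−76.1 + √(76.1² + 4×76.1×43)]/2 = 30.7 m/s
Subgeostrophic (V < V_g = 43 m/s), as expected around a low.

30.7 m s⁻¹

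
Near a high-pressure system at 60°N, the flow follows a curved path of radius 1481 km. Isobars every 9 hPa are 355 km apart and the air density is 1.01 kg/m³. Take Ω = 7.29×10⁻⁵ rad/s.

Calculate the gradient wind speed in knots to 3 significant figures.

Coriolis parameter at 60°N:
f = 2Ω sin φ = 2 × 7.29×10⁻⁵ × sin 60° = 1.26×10⁻⁴ s⁻¹
Pressure gradient: |∂P/∂n| = 900 Pa / 355000 m = 2.54×10⁻³ Pa/m
Geostrophic speed: V_g = |∂P/∂n|/(fρ) = 2.54×10⁻³/(1.26×10⁻⁴ × 1.01) = 19.9 m/s
Around a high, pressure-gradient force acts outward with centrifugal, so Coriolis balances both:
fV = (1/ρ)|∂P/∂n| + V²/R  →  V² − fR·V + fR·V_g = 0
With fR = 1.26×10⁻⁴ × 1481×10³ m = 187 m/s:
V = [fR − √((fR)² − 4 fR V_g)]/2 = [187 − √(187² − 4×187×19.9)]/2 = 22.6 m/s
Supergeostrophic (V > V_g = 19.9 m/s), as expected around a high.
Converting: 22.6 m/s × 1.944 = 44.0 knots

44.0 knots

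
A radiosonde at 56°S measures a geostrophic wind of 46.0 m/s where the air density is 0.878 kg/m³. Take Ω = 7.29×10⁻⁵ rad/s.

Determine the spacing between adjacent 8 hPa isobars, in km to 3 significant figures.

164 km

Coriolis parameter at 56°S:
f = 2Ω sin φ = 2 × 7.29×10⁻⁵ × sin 56° = 1.21×10⁻⁴ s⁻¹
Geostrophic balance rearranged: |∂P/∂n| = f ρ V_g
|∂P/∂n| = 1.21×10⁻⁴ × 0.878 × 46.0 = 4.88×10⁻³ Pa/m
Isobar spacing: Δn = ΔP/|∂P/∂n| = 800 Pa / 4.88×10⁻³ Pa/m = 163872 m ≈ 164 km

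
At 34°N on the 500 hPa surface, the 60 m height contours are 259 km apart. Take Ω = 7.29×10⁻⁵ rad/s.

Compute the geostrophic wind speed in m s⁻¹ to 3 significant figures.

27.9 m s⁻¹

Coriolis parameter at 34°N:
f = 2Ω sin φ = 2 × 7.29×10⁻⁵ × sin 34° = 8.15×10⁻⁵ s⁻¹
Height gradient: |∂Z/∂n| = 60 m / 259000 m = 2.32×10⁻⁴
On a pressure surface, geostrophic balance gives V_g = (g/f)|∂Z/∂n|:
V_g = 9.81 × 2.32×10⁻⁴ / 8.15×10⁻⁵ = 27.9 m/s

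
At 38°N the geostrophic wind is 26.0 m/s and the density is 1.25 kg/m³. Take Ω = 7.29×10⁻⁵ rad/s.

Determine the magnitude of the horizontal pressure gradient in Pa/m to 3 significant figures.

Coriolis parameter at 38°N:
f = 2Ω sin φ = 2 × 7.29×10⁻⁵ × sin 38° = 8.98×10⁻⁵ s⁻¹
Geostrophic balance rearranged: |∂P/∂n| = f ρ V_g
|∂P/∂n| = 8.98×10⁻⁵ × 1.25 × 26.0 = 2.92×10⁻³ Pa/m

2.92×10⁻³ Pa/m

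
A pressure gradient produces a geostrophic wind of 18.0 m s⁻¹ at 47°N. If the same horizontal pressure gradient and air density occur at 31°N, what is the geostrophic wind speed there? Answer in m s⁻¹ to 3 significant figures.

With the same pressure gradient and density, V_g ∝ 1/f ∝ 1/sin φ.
V₂ = V₁ · sin φ₁ / sin φ₂ = 18.0 × sin 47° / sin 31°
V₂ = 18.0 × 0.7314/0.5150 = 25.6 m s⁻¹

25.6 m s⁻¹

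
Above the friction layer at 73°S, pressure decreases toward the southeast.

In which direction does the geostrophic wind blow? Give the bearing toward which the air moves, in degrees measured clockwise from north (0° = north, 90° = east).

The pressure-gradient force points toward the southeast (bearing 135°).
Geostrophic balance: in the Southern Hemisphere the Coriolis force deflects motion to the left, so the geostrophic wind blows 90° to the left of the pressure-gradient force (low pressure on the right).
Rotating 135° by 90° counterclockwise gives 045° — the wind blows toward the northeast.

045°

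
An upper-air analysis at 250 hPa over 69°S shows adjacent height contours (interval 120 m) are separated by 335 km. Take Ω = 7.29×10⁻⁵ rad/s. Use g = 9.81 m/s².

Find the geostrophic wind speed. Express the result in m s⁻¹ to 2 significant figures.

26 m s⁻¹

Coriolis parameter at 69°S:
f = 2Ω sin φ = 2 × 7.29×10⁻⁵ × sin 69° = 1.36×10⁻⁴ s⁻¹
Height gradient: |∂Z/∂n| = 120 m / 335000 m = 3.58×10⁻⁴
On a pressure surface, geostrophic balance gives V_g = (g/f)|∂Z/∂n|:
V_g = 9.81 × 3.58×10⁻⁴ / 1.36×10⁻⁴ = 25.8 m/s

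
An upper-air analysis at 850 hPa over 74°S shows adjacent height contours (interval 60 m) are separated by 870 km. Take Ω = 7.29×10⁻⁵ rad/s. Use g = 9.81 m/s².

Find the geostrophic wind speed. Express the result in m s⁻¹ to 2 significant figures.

4.8 m s⁻¹

Coriolis parameter at 74°S:
f = 2Ω sin φ = 2 × 7.29×10⁻⁵ × sin 74° = 1.40×10⁻⁴ s⁻¹
Height gradient: |∂Z/∂n| = 60 m / 870000 m = 6.90×10⁻⁵
On a pressure surface, geostrophic balance gives V_g = (g/f)|∂Z/∂n|:
V_g = 9.81 × 6.90×10⁻⁵ / 1.40×10⁻⁴ = 4.83 m/s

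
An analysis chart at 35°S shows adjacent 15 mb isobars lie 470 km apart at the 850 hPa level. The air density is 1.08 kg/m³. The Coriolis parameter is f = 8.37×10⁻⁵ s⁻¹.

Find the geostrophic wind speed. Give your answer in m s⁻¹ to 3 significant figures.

Pressure gradient: |∂P/∂n| = 1500 Pa / 470000 m = 3.19×10⁻³ Pa/m
Geostrophic balance (pressure-gradient force = Coriolis force):
V_g = (1/(fρ)) |∂P/∂n| = 3.19×10⁻³ / (8.37×10⁻⁵ × 1.08) = 35.3 m/s

35.3 m s⁻¹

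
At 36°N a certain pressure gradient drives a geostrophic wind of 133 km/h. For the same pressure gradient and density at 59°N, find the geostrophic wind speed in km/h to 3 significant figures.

91.2 km/h

With the same pressure gradient and density, V_g ∝ 1/f ∝ 1/sin φ.
V₂ = V₁ · sin φ₁ / sin φ₂ = 133 × sin 36° / sin 59°
V₂ = 133 × 0.5878/0.8572 = 91.2 km/h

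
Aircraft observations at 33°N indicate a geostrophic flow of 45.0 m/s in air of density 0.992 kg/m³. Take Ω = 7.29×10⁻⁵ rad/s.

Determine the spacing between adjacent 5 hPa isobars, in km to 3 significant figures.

141 km

Coriolis parameter at 33°N:
f = 2Ω sin φ = 2 × 7.29×10⁻⁵ × sin 33° = 7.94×10⁻⁵ s⁻¹
Geostrophic balance rearranged: |∂P/∂n| = f ρ V_g
|∂P/∂n| = 7.94×10⁻⁵ × 0.992 × 45.0 = 3.54×10⁻³ Pa/m
Isobar spacing: Δn = ΔP/|∂P/∂n| = 500 Pa / 3.54×10⁻³ Pa/m = 141052 m ≈ 141 km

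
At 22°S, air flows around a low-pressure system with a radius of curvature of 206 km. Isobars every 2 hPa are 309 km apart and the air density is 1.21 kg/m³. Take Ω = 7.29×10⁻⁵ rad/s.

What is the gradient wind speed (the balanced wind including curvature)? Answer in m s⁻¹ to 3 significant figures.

6.28 m s⁻¹

Coriolis parameter at 22°S:
f = 2Ω sin φ = 2 × 7.29×10⁻⁵ × sin 22° = 5.46×10⁻⁵ s⁻¹
Pressure gradient: |∂P/∂n| = 200 Pa / 309000 m = 6.47×10⁻⁴ Pa/m
Geostrophic speed: V_g = |∂P/∂n|/(fρ) = 6.47×10⁻⁴/(5.46×10⁻⁵ × 1.21) = 9.79 m/s
Around a low, centrifugal force acts outward with Coriolis, so pressure-gradient force balances both:
(1/ρ)|∂P/∂n| = fV + V²/R  →  V² + fR·V − fR·V_g = 0
With fR = 5.46×10⁻⁵ × 206×10³ m = 11.3 m/s:
V = [−fR + √((fR)² + 4 fR V_g)]/2 = [−11.3 + √(11.3² + 4×11.3×9.79)]/2 = 6.28 m/s
Subgeostrophic (V < V_g = 9.79 m/s), as expected around a low.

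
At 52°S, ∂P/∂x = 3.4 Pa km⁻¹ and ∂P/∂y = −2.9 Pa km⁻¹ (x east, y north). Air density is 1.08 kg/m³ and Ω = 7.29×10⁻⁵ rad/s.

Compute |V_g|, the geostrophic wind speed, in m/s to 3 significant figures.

36.0 m/s

Coriolis parameter at 52°S:
f = 2Ω sin φ = 2 × 7.29×10⁻⁵ × sin 52° = 1.15×10⁻⁴ s⁻¹
In the Southern Hemisphere f is negative: f = −1.15×10⁻⁴ s⁻¹.
Component geostrophic relations (x east, y north):
u_g = −(1/(fρ)) ∂P/∂y,  v_g = (1/(fρ)) ∂P/∂x
u_g = −(−2.9×10⁻³)/(−1.15×10⁻⁴ × 1.08) = −23.4 m/s;  v_g = (3.4×10⁻³)/(−1.15×10⁻⁴ × 1.08) = −27.4 m/s
|V_g| = √(u_g² + v_g²) = 36.0 m/s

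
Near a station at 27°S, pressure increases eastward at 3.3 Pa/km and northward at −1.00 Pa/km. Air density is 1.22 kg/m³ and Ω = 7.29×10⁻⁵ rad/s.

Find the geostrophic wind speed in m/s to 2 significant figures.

Coriolis parameter at 27°S:
f = 2Ω sin φ = 2 × 7.29×10⁻⁵ × sin 27° = 6.62×10⁻⁵ s⁻¹
In the Southern Hemisphere f is negative: f = −6.62×10⁻⁵ s⁻¹.
Component geostrophic relations (x east, y north):
u_g = −(1/(fρ)) ∂P/∂y,  v_g = (1/(fρ)) ∂P/∂x
u_g = −(−1.00×10⁻³)/(−6.62×10⁻⁵ × 1.22) = −12.4 m/s;  v_g = (3.3×10⁻³)/(−6.62×10⁻⁵ × 1.22) = −40.9 m/s
|V_g| = √(u_g² + v_g²) = 42.7 m/s

43 m/s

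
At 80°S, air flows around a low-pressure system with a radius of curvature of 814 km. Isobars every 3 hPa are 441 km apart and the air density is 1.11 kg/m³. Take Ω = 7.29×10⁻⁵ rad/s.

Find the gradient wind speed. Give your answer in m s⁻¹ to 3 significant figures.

Coriolis parameter at 80°S:
f = 2Ω sin φ = 2 × 7.29×10⁻⁵ × sin 80° = 1.44×10⁻⁴ s⁻¹
Pressure gradient: |∂P/∂n| = 300 Pa / 441000 m = 6.80×10⁻⁴ Pa/m
Geostrophic speed: V_g = |∂P/∂n|/(fρ) = 6.80×10⁻⁴/(1.44×10⁻⁴ × 1.11) = 4.27 m/s
Around a low, centrifugal force acts outward with Coriolis, so pressure-gradient force balances both:
(1/ρ)|∂P/∂n| = fV + V²/R  →  V² + fR·V − fR·V_g = 0
With fR = 1.44×10⁻⁴ × 814×10³ m = 117 m/s:
V = [−fR + √((fR)² + 4 fR V_g)]/2 = [−117 + √(117² + 4×117×4.27)]/2 = 4.12 m/s
Subgeostrophic (V < V_g = 4.27 m/s), as expected around a low.

4.12 m s⁻¹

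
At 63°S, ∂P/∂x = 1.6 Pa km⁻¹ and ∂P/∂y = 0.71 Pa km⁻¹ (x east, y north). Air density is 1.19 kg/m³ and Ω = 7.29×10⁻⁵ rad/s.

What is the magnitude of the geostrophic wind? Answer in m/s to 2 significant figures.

Coriolis parameter at 63°S:
f = 2Ω sin φ = 2 × 7.29×10⁻⁵ × sin 63° = 1.30×10⁻⁴ s⁻¹
In the Southern Hemisphere f is negative: f = −1.30×10⁻⁴ s⁻¹.
Component geostrophic relations (x east, y north):
u_g = −(1/(fρ)) ∂P/∂y,  v_g = (1/(fρ)) ∂P/∂x
u_g = −(0.71×10⁻³)/(−1.30×10⁻⁴ × 1.19) = 4.59 m/s;  v_g = (1.6×10⁻³)/(−1.30×10⁻⁴ × 1.19) = −10.3 m/s
|V_g| = √(u_g² + v_g²) = 11.3 m/s

11 m/s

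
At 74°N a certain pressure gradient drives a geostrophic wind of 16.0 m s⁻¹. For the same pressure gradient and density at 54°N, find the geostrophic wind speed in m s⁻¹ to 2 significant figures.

19 m s⁻¹

With the same pressure gradient and density, V_g ∝ 1/f ∝ 1/sin φ.
V₂ = V₁ · sin φ₁ / sin φ₂ = 16.0 × sin 74° / sin 54°
V₂ = 16.0 × 0.9613/0.8090 = 19 m s⁻¹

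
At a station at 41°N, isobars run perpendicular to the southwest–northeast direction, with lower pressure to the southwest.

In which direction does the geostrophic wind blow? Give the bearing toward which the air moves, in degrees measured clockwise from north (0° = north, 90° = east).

The pressure-gradient force points toward the southwest (bearing 225°).
Geostrophic balance: in the Northern Hemisphere the Coriolis force deflects motion to the right, so the geostrophic wind blows 90° to the right of the pressure-gradient force (low pressure on the left).
Rotating 225° by 90° clockwise gives 315° — the wind blows toward the northwest.

315°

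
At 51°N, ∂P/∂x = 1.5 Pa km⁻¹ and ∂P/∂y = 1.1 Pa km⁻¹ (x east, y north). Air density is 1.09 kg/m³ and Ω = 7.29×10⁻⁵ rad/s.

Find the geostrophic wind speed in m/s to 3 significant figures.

Coriolis parameter at 51°N:
f = 2Ω sin φ = 2 × 7.29×10⁻⁵ × sin 51° = 1.13×10⁻⁴ s⁻¹
Component geostrophic relations (x east, y north):
u_g = −(1/(fρ)) ∂P/∂y,  v_g = (1/(fρ)) ∂P/∂x
u_g = −(1.1×10⁻³)/(1.13×10⁻⁴ × 1.09) = −8.91 m/s;  v_g = (1.5×10⁻³)/(1.13×10⁻⁴ × 1.09) = 12.1 m/s
|V_g| = √(u_g² + v_g²) = 15.1 m/s

15.1 m/s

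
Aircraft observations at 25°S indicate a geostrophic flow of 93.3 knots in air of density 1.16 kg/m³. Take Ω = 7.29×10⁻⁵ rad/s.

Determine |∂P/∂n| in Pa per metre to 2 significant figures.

Coriolis parameter at 25°S:
f = 2Ω sin φ = 2 × 7.29×10⁻⁵ × sin 25° = 6.16×10⁻⁵ s⁻¹
Wind speed in SI: 93.3 knots = 48.0 m/s
Geostrophic balance rearranged: |∂P/∂n| = f ρ V_g
|∂P/∂n| = 6.16×10⁻⁵ × 1.16 × 48.0 = 3.43×10⁻³ Pa/m

3.4×10⁻³ Pa/m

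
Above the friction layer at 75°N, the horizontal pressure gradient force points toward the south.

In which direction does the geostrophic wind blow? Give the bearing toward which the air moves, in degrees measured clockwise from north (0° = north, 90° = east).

270°

The pressure-gradient force points toward the south (bearing 180°).
Geostrophic balance: in the Northern Hemisphere the Coriolis force deflects motion to the right, so the geostrophic wind blows 90° to the right of the pressure-gradient force (low pressure on the left).
Rotating 180° by 90° clockwise gives 270° — the wind blows toward the west.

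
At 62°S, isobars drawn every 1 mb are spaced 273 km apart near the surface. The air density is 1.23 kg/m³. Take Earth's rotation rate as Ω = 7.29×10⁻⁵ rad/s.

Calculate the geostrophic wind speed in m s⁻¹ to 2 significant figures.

Coriolis parameter at 62°S:
f = 2Ω sin φ = 2 × 7.29×10⁻⁵ × sin 62° = 1.29×10⁻⁴ s⁻¹
Pressure gradient: |∂P/∂n| = 100 Pa / 273000 m = 3.66×10⁻⁴ Pa/m
Geostrophic balance (pressure-gradient force = Coriolis force):
V_g = (1/(fρ)) |∂P/∂n| = 3.66×10⁻⁴ / (1.29×10⁻⁴ × 1.23) = 2.31 m/s

2.3 m s⁻¹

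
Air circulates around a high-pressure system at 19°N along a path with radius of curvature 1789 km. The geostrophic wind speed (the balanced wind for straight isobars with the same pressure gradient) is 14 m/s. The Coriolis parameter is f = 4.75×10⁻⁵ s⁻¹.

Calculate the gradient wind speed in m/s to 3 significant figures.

17.7 m/s

Around a high, pressure-gradient force acts outward with centrifugal, so Coriolis balances both:
fV = (1/ρ)|∂P/∂n| + V²/R  →  V² − fR·V + fR·V_g = 0
With fR = 4.75×10⁻⁵ × 1789×10³ m = 85.0 m/s:
V = [fR − √((fR)² − 4 fR V_g)]/2 = [85.0 − √(85.0² − 4×85.0×14)]/2 = 17.7 m/s
Supergeostrophic (V > V_g = 14 m/s), as expected around a high.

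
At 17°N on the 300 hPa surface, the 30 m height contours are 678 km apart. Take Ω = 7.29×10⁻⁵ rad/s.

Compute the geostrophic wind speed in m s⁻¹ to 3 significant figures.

Coriolis parameter at 17°N:
f = 2Ω sin φ = 2 × 7.29×10⁻⁵ × sin 17° = 4.26×10⁻⁵ s⁻¹
Height gradient: |∂Z/∂n| = 30 m / 678000 m = 4.42×10⁻⁵
On a pressure surface, geostrophic balance gives V_g = (g/f)|∂Z/∂n|:
V_g = 9.81 × 4.42×10⁻⁵ / 4.26×10⁻⁵ = 10.2 m/s

10.2 m s⁻¹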